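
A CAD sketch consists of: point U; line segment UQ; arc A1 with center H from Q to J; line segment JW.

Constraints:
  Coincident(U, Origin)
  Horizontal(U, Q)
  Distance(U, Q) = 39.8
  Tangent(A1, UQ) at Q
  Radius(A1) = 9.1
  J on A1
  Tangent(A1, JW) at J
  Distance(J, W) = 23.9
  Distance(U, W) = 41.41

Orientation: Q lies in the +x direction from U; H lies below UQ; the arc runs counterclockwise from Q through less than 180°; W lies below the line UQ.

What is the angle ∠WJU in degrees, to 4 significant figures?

95.11°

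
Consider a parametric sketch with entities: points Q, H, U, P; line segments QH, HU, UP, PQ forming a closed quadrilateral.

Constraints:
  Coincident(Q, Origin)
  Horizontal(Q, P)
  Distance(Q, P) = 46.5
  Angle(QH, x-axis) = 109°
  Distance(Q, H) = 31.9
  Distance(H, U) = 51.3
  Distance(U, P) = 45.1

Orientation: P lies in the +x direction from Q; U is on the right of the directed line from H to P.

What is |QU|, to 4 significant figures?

19.41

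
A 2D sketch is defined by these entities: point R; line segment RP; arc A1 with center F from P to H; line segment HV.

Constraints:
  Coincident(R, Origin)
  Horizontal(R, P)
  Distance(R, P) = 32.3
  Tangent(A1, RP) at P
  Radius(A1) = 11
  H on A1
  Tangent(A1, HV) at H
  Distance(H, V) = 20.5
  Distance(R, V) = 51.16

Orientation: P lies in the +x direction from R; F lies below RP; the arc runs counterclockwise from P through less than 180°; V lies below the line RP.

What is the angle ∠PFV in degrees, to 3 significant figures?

164°

Checks: R.y = 0.00, P.y = 0.00 ✓; |FH| = 11.00 ✓; ∠(FH, HV) = 90.00° ✓; |HV| = 20.50 ✓; |RV| = 51.16 ✓.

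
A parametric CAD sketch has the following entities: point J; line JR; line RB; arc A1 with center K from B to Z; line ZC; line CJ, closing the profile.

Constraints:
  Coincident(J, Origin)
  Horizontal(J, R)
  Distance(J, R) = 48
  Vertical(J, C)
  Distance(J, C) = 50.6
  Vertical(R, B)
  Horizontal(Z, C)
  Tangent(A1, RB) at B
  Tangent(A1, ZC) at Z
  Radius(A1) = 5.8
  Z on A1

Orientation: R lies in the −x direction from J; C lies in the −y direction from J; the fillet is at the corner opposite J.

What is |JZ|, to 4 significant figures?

65.89

J is at the origin; JR is horizontal with |JR| = 48.0 and R on the −x side, so R = (-48.00, 0.000). J and C share the same x with |JC| = 50.6 and C on the −y side, so C = (0.000, -50.60). The virtual corner opposite J is at (-48.00, -50.60). Tangency of A1 to RB means the radius KB is perpendicular to RB and tangency of A1 to ZC means the radius KZ is perpendicular to ZC, with radius 5.8, so the center K sits 5.8 in from both sides at K = (-42.20, -44.80). That places the tangent points at B = (-48.00, -44.80) on RB and Z = (-42.20, -50.60) on ZC. Then |JZ| = |Z − J| = 65.89.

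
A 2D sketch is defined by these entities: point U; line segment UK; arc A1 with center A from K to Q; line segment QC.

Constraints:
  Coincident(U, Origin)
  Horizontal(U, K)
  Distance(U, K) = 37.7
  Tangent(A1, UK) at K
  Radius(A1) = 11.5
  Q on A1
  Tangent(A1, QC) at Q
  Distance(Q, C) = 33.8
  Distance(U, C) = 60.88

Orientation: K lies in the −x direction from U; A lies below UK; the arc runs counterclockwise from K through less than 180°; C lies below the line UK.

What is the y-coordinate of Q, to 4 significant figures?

-14.97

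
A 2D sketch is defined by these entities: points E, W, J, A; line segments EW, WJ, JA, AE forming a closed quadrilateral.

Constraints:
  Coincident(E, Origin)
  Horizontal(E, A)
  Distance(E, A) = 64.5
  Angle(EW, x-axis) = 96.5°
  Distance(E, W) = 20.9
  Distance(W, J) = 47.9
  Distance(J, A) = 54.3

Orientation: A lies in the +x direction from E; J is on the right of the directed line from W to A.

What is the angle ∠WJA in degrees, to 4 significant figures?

86.25°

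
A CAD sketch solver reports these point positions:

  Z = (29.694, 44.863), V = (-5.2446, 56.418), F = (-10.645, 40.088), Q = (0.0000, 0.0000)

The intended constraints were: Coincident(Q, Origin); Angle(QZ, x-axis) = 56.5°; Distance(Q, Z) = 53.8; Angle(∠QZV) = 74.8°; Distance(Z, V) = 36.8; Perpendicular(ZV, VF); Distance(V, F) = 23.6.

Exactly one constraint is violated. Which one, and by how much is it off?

Distance(V, F) = 23.6 — off by 6.40.

Q = (0.00, 0.00) ✓; QZ at 56.50° ✓; |QZ| = 53.80 ✓; ∠QZV = 74.80° ✓; |ZV| = 36.80 ✓; ∠(ZV, VF) = 90.00° ✓; |VF| = 17.20 ✗.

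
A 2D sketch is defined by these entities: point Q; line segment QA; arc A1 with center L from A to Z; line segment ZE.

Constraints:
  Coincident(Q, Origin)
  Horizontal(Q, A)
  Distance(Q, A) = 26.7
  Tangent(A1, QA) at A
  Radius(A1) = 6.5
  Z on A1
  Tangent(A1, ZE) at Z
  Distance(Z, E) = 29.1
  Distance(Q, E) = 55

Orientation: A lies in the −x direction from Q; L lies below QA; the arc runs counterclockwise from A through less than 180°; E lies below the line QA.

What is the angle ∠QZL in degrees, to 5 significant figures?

36.698°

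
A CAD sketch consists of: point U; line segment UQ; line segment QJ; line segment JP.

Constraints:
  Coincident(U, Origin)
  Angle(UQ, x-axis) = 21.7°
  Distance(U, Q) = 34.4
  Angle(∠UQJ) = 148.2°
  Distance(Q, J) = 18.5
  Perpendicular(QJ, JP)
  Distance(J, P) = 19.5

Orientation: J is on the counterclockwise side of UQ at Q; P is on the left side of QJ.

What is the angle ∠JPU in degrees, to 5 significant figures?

88.353°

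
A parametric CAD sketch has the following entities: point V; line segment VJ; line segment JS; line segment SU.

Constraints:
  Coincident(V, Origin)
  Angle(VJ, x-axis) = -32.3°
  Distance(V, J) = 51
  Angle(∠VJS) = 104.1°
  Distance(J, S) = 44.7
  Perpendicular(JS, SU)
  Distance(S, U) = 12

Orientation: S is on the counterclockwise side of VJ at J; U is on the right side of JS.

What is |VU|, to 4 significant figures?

83.91

V is at the origin; VJ runs at -32.3° with length 51.0, so J = 51.0·(cos -32.3°, sin -32.3°) = (43.11, -27.25). ∠VJS = 104.1°, so JS runs at -32.3° + (180° − 104.1°) = 43.60° from the x-axis; with |JS| = 44.7, S = J + 44.7·(cos 43.60°, sin 43.60°) = (75.48, 3.574). JS ⟂ SU; with |SU| = 12.0 on the right of JS, U = S + 12.0·(0.6896, -0.7242) = (83.75, -5.116). Then |VU| = |U − V| = 83.91.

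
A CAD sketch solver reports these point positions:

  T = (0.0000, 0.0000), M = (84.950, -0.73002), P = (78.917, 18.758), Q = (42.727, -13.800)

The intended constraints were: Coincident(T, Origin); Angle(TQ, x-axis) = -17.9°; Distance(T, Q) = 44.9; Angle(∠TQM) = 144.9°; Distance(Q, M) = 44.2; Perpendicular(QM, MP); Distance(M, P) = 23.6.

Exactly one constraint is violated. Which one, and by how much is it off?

Distance(M, P) = 23.6 — off by 3.20.

T = (0.00, 0.00) ✓; TQ at -17.90° ✓; |TQ| = 44.90 ✓; ∠TQM = 144.9° ✓; |QM| = 44.20 ✓; ∠(QM, MP) = 90.00° ✓; |MP| = 20.40 ✗.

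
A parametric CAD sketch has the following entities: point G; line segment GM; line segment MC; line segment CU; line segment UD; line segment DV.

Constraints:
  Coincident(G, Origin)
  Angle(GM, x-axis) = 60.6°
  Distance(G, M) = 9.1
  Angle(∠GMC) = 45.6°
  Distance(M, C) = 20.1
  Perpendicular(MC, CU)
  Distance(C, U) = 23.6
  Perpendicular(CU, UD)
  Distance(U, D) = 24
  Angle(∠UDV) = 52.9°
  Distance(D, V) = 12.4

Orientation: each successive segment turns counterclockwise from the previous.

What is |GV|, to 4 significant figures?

7.728

CU ⟂ UD, so UD runs at 15.00°; with |UD| = 24.0, D = (14.34, -13.86). ∠UDV = 52.9° gives DV at 142.1° from the x-axis; with |DV| = 12.4, V = (4.558, -6.241). Then |GV| = |V − G| = 7.728.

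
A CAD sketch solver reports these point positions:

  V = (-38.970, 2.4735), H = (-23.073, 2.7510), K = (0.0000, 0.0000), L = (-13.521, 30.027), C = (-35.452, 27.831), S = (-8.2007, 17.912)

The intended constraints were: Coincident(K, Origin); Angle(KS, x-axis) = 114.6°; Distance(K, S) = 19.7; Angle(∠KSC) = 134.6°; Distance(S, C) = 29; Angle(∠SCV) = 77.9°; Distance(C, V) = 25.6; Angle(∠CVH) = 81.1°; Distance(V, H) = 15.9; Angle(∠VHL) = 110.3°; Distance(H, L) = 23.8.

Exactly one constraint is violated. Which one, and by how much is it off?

Distance(H, L) = 23.8 — off by 5.10.

K = (0.00, 0.00) ✓; KS at 114.6° ✓; |KS| = 19.70 ✓; ∠KSC = 134.6° ✓; |SC| = 29.00 ✓; ∠SCV = 77.90° ✓; |CV| = 25.60 ✓; ∠CVH = 81.10° ✓; |VH| = 15.90 ✓; ∠VHL = 110.3° ✓; |HL| = 28.90 ✗.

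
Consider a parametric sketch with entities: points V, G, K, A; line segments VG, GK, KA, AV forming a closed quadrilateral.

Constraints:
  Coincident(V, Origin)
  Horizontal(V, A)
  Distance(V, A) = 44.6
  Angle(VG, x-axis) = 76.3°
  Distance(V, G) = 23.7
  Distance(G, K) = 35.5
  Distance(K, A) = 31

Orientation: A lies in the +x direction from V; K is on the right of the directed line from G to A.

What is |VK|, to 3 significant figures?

19.1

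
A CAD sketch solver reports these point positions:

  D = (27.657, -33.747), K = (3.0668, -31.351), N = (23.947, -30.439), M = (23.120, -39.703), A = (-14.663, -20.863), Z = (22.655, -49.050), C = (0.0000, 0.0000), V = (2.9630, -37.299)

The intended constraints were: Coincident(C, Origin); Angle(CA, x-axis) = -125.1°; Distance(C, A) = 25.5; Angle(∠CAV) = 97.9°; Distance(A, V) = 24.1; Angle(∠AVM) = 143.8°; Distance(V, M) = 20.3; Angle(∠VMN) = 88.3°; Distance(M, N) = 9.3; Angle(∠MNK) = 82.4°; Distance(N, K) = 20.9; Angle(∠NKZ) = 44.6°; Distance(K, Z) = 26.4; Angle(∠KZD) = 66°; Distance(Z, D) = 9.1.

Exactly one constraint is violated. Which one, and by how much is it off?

Distance(Z, D) = 9.1 — off by 7.00.

C = (0.00, 0.00) ✓; CA at -125.1° ✓; |CA| = 25.50 ✓; ∠CAV = 97.90° ✓; |AV| = 24.10 ✓; ∠AVM = 143.8° ✓; |VM| = 20.30 ✓; ∠VMN = 88.30° ✓; |MN| = 9.301 ✓; ∠MNK = 82.40° ✓; |NK| = 20.90 ✓; ∠NKZ = 44.60° ✓; |KZ| = 26.40 ✓; ∠KZD = 66.00° ✓; |ZD| = 16.10 ✗.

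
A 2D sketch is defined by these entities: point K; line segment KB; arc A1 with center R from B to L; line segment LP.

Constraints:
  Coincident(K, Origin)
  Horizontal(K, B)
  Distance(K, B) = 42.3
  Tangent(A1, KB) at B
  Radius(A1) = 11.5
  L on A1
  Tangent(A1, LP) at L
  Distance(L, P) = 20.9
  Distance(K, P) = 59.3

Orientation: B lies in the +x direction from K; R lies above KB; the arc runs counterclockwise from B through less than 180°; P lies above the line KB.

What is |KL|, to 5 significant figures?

55.335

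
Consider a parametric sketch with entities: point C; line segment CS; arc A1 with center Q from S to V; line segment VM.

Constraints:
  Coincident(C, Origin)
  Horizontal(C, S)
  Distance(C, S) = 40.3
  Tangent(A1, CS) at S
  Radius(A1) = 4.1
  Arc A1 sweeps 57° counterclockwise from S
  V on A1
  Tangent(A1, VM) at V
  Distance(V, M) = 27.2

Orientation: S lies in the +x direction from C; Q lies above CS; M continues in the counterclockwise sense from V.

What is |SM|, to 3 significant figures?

30.7

On A1, S sits at bearing -90° from Q; a 57° counterclockwise sweep puts V at bearing -33°, so V = Q + 4.1·(cos -33°, sin -33°) = (43.7, 1.87). Tangency of A1 to VM means the radius QV is perpendicular to VM, so VM runs along (−sin -33°, cos -33°); with |VM| = 27.2, M = (58.6, 24.7). Then |SM| = |M − S| = 30.7.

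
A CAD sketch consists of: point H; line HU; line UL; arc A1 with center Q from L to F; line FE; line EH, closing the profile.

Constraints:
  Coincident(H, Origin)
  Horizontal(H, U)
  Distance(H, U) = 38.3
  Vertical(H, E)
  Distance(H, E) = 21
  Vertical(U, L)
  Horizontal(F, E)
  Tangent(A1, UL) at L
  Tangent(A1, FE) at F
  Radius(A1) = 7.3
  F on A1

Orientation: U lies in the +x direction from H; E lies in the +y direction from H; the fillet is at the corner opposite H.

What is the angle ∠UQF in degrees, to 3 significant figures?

152°

H is at the origin; H and U share the same y with |HU| = 38.3 and U on the +x side, so U = (38.3, 0.00). HE is vertical with |HE| = 21.0 and E on the +y side, so E = (0.00, 21.0). The virtual corner opposite H is at (38.3, 21.0). The tangent condition forces QL to be normal to UL and the tangent condition forces QF to be normal to FE, with radius 7.3, so the center Q sits 7.3 in from both sides at Q = (31.0, 13.7). That places the tangent points at L = (38.3, 13.7) on UL and F = (31.0, 21.0) on FE. Then cos ∠UQF = QU·QF / (|QU||QF|), giving 152°.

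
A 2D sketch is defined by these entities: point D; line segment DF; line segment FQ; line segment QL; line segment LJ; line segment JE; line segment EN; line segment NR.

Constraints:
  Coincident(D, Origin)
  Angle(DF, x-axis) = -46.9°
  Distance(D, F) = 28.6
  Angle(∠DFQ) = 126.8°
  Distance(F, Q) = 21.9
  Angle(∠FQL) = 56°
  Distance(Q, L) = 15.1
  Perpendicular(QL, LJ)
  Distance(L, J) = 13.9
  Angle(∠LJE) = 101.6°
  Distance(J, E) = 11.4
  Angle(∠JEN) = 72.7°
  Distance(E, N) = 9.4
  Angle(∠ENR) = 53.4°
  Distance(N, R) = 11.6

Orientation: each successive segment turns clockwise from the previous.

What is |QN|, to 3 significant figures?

8.39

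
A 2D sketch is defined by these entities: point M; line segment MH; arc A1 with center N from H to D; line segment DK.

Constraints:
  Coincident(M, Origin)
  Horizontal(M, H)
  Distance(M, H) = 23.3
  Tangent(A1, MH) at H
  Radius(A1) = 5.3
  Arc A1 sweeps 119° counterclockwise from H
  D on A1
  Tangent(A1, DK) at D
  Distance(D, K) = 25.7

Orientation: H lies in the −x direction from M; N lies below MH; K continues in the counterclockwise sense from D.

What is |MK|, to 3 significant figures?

34.1

M is at the origin; M and H share the same y with |MH| = 23.3 and H on the −x side, so H = (-23.3, 0.00). The tangent condition forces NH to be normal to MH, so N = H + (0, -5.3) = (-23.3, -5.30). On A1, H sits at bearing 90° from N; a 119° counterclockwise sweep puts D at bearing 209°, so D = N + 5.3·(cos 209°, sin 209°) = (-27.9, -7.87). Since A1 is tangent to DK there, ND ⟂ DK, so DK runs along (−sin 209°, cos 209°); with |DK| = 25.7, K = (-15.5, -30.3). Then |MK| = |K − M| = 34.1.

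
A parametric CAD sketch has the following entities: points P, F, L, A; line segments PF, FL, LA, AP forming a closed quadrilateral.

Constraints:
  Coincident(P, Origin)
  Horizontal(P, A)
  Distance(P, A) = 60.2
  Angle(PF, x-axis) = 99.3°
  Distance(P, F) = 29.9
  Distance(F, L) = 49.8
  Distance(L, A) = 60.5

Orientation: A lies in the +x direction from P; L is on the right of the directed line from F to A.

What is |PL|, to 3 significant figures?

19.9

Checks: |FL| = 49.80 ✓; |LA| = 60.50 ✓.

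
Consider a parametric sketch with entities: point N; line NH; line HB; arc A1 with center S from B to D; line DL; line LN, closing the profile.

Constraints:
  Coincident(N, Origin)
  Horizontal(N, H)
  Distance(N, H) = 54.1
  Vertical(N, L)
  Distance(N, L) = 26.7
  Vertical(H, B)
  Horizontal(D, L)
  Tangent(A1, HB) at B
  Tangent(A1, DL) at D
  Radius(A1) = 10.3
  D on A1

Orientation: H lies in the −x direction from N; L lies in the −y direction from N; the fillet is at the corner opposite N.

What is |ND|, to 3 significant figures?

51.3

N is at the origin; N and H share the same y with |NH| = 54.1 and H on the −x side, so H = (-54.1, 0.00). N and L share the same x with |NL| = 26.7 and L on the −y side, so L = (0.00, -26.7). The virtual corner opposite N is at (-54.1, -26.7). A1 meets HB tangentially, so SB is at right angles to HB and tangency of A1 to DL means the radius SD is perpendicular to DL, with radius 10.3, so the center S sits 10.3 in from both sides at S = (-43.8, -16.4). That places the tangent points at B = (-54.1, -16.4) on HB and D = (-43.8, -26.7) on DL. Then |ND| = |D − N| = 51.3.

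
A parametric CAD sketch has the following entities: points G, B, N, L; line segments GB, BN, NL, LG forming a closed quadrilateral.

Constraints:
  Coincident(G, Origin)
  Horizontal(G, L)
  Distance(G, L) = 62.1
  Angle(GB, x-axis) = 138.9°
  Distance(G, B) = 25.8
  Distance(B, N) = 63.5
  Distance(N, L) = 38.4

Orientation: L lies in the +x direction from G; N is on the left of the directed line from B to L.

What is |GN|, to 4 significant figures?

53.31

Checks: |BN| = 63.50 ✓; |NL| = 38.40 ✓.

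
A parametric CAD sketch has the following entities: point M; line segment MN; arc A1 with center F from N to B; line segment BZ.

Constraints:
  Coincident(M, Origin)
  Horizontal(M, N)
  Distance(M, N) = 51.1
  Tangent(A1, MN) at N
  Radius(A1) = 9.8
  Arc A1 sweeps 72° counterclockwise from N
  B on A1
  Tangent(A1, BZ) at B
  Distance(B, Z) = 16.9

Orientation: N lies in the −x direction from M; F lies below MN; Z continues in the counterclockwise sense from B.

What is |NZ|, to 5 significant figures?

27.081

M is at the origin; MN is horizontal with |MN| = 51.1 and N on the −x side, so N = (-51.100, 0.0000). Since A1 is tangent to MN there, FN ⟂ MN, so F = N + (0, -9.8) = (-51.100, -9.8000). On A1, N sits at bearing 90° from F; a 72° counterclockwise sweep puts B at bearing 162°, so B = F + 9.8·(cos 162°, sin 162°) = (-60.420, -6.7716). A1 meets BZ tangentially, so FB is at right angles to BZ, so BZ runs along (−sin 162°, cos 162°); with |BZ| = 16.9, Z = (-65.643, -22.844). Then |NZ| = |Z − N| = 27.081.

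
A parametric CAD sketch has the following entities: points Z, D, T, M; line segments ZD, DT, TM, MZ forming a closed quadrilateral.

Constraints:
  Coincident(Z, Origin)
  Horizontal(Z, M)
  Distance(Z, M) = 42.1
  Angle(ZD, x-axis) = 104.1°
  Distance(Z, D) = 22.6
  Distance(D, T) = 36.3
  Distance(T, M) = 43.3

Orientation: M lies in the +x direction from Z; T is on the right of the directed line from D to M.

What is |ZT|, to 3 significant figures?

13.8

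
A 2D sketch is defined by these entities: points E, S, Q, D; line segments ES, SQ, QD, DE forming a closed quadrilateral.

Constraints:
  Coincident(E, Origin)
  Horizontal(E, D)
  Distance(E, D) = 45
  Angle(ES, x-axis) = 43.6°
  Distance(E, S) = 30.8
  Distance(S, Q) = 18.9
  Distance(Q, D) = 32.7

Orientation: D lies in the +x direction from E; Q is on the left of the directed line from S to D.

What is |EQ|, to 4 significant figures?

49.55

Checks: |SQ| = 18.90 ✓; |QD| = 32.70 ✓.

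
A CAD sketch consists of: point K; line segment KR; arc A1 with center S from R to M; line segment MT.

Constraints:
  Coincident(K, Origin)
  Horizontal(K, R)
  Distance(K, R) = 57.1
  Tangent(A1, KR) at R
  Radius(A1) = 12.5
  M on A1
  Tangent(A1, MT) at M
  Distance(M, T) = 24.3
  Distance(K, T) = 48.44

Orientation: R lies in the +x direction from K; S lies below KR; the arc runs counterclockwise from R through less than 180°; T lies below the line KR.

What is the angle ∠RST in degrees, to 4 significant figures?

133.0°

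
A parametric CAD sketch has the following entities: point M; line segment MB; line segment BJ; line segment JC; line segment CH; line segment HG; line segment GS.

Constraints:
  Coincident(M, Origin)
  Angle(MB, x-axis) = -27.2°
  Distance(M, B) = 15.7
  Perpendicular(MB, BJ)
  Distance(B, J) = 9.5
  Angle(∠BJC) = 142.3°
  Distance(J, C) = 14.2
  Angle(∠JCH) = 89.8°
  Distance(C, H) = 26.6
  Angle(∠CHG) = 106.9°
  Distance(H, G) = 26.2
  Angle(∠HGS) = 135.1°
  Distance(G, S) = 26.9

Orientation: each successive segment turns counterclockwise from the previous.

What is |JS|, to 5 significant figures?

40.773

∠CHG = 106.9° gives HG at -96.200° from the x-axis; with |HG| = 26.2, G = (-13.249, -15.750). ∠HGS = 135.1° gives GS at -51.300° from the x-axis; with |GS| = 26.9, S = (3.5705, -36.744). Then |JS| = |S − J| = 40.773.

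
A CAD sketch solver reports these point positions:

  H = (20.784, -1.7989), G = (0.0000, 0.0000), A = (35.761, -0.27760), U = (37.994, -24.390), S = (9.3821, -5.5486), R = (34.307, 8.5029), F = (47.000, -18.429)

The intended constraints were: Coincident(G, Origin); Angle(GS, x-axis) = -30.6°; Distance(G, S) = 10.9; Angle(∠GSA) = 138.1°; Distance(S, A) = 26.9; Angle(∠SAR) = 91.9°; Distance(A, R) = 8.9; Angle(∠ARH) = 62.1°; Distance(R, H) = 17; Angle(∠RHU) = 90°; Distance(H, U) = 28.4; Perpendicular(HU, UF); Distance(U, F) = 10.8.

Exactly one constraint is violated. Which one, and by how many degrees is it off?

Perpendicular(HU, UF) — off by 3.80°.

G = (0.00, 0.00) ✓; GS at -30.60° ✓; |GS| = 10.90 ✓; ∠GSA = 138.1° ✓; |SA| = 26.90 ✓; ∠SAR = 91.90° ✓; |AR| = 8.900 ✓; ∠ARH = 62.10° ✓; |RH| = 17.00 ✓; ∠RHU = 90.00° ✓; |HU| = 28.40 ✓; ∠(HU, UF) = 86.20° ✗; |UF| = 10.80 ✓.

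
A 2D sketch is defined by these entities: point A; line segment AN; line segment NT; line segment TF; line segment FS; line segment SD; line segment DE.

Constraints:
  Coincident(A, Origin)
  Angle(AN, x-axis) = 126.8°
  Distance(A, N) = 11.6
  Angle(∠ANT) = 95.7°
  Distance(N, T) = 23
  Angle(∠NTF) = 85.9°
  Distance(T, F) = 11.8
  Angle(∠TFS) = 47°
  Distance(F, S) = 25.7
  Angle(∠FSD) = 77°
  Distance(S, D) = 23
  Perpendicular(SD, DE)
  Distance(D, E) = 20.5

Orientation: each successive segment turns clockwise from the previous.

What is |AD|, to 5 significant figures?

39.586

∠TFS = 47.0° gives FS at 175.40° from the x-axis; with |FS| = 25.7, S = (-8.2790, 17.641). ∠FSD = 77.0° gives SD at 72.400° from the x-axis; with |SD| = 23.0, D = (-1.3245, 39.564). Then |AD| = |D − A| = 39.586.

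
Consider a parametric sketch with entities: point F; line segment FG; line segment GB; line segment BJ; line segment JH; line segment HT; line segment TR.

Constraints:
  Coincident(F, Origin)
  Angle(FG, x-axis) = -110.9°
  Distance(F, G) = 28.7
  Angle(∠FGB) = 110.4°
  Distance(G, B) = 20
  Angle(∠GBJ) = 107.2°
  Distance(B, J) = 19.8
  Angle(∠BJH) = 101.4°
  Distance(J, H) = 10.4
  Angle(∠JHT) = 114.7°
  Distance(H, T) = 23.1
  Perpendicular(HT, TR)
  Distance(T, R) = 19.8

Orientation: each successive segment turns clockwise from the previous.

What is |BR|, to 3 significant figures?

11.5

∠JHT = 114.7° gives HT at -37.2° from the x-axis; with |HT| = 23.1, T = (-8.35, -16.7). HT ⟂ TR, so TR runs at -127°; with |TR| = 19.8, R = (-20.3, -32.5). Then |BR| = |R − B| = 11.5.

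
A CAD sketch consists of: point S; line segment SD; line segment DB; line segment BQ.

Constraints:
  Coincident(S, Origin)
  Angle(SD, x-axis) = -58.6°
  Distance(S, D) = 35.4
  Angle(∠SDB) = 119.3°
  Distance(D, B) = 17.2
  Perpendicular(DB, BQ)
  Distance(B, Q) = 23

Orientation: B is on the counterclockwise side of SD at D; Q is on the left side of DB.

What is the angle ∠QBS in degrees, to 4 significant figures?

48.20°

∠SDB = 119.3°, so DB runs at -58.6° + (180° − 119.3°) = 2.100° from the x-axis; with |DB| = 17.2, B = D + 17.2·(cos 2.100°, sin 2.100°) = (35.63, -29.59). DB is perpendicular to BQ; with |BQ| = 23.0 on the left of DB, Q = B + 23.0·(-0.03664, 0.9993) = (34.79, -6.601). Then cos ∠QBS = BQ·BS / (|BQ||BS|), giving 48.20°.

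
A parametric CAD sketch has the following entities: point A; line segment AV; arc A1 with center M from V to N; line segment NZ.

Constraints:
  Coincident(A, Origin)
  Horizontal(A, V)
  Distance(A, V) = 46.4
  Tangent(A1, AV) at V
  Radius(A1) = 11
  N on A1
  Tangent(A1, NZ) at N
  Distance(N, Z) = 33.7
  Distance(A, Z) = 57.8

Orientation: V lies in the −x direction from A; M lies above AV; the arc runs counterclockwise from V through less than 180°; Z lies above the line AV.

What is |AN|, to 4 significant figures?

37.16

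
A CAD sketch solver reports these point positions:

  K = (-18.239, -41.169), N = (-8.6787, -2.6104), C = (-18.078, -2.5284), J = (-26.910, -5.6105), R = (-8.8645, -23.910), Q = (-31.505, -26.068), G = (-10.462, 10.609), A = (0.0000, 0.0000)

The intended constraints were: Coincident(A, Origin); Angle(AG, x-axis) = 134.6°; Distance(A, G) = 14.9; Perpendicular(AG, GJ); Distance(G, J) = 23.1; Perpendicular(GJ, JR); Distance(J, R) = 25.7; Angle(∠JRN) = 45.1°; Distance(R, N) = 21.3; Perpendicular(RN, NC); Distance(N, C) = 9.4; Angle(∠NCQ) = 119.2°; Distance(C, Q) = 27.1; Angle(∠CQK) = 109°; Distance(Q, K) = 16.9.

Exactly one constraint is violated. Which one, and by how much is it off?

Distance(Q, K) = 16.9 — off by 3.20.

A = (0.00, 0.00) ✓; AG at 134.6° ✓; |AG| = 14.90 ✓; ∠(AG, GJ) = 90.00° ✓; |GJ| = 23.10 ✓; ∠(GJ, JR) = 90.00° ✓; |JR| = 25.70 ✓; ∠JRN = 45.10° ✓; |RN| = 21.30 ✓; ∠(RN, NC) = 90.00° ✓; |NC| = 9.400 ✓; ∠NCQ = 119.2° ✓; |CQ| = 27.10 ✓; ∠CQK = 109.0° ✓; |QK| = 20.10 ✗.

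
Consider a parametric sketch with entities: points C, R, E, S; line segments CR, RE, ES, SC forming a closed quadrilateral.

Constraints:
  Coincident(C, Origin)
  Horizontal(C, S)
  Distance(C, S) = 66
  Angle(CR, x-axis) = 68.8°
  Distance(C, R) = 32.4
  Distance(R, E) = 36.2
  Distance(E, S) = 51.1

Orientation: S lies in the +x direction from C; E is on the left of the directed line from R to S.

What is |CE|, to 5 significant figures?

63.937

C is at the origin; CS is horizontal with |CS| = 66.0 and S in +x, so S = (66.0, 0). CR runs at 68.8° with |CR| = 32.4, so R = (11.717, 30.207). E is determined by |RE| = 36.2 and |ES| = 51.1 together: it lies at the intersection of circle(R, 36.2) and circle(S, 51.1). With |RS| = 62.122, the foot of the radical line on RS is 20.592 from R and the perpendicular offset is √(36.2² − 20.592²) = 29.773. Taking the left-of-RS solution: E = (44.187, 46.211).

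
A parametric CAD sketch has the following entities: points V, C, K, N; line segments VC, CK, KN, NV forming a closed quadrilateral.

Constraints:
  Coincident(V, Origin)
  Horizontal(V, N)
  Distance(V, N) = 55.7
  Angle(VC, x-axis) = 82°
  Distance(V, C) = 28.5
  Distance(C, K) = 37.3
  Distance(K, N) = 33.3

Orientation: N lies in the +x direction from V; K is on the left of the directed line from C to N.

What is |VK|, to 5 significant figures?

50.979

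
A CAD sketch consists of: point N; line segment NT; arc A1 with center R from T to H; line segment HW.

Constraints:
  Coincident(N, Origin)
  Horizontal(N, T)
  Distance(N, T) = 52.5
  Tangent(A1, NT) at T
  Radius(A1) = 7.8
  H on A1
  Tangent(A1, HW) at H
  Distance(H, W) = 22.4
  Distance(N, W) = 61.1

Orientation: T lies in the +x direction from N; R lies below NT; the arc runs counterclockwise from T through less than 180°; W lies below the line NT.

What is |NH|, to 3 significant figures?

46.3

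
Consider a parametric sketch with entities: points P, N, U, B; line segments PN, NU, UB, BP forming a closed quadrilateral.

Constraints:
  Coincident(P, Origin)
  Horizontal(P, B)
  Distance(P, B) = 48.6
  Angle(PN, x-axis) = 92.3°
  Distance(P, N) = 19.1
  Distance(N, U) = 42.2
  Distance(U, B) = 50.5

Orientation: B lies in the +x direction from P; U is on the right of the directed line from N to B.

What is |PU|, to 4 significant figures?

23.17

Checks: |NU| = 42.20 ✓; |UB| = 50.50 ✓.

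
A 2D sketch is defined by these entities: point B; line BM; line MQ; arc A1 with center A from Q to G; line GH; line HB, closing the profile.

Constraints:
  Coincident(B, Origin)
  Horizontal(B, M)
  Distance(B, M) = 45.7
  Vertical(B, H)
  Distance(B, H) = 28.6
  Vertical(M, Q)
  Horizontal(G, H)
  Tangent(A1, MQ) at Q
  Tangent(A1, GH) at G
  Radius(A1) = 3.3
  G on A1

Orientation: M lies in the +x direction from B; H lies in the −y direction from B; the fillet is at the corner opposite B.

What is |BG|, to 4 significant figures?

51.14

B is at the origin; BM is horizontal with |BM| = 45.7 and M on the +x side, so M = (45.70, 0.000). BH is vertical with |BH| = 28.6 and H on the −y side, so H = (0.000, -28.60). The virtual corner opposite B is at (45.70, -28.60). Tangency of A1 to MQ means the radius AQ is perpendicular to MQ and the tangent condition forces AG to be normal to GH, with radius 3.3, so the center A sits 3.3 in from both sides at A = (42.40, -25.30). That places the tangent points at Q = (45.70, -25.30) on MQ and G = (42.40, -28.60) on GH. Then |BG| = |G − B| = 51.14.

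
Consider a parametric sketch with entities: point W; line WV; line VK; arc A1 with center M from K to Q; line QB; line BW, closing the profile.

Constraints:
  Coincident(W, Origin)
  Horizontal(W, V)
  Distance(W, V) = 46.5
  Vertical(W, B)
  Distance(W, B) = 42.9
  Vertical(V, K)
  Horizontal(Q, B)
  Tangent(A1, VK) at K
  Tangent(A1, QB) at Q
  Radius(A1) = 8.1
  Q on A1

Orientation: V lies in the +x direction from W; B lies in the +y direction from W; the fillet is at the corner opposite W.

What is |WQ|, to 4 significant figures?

57.58

W is at the origin; W and V share the same y with |WV| = 46.5 and V on the +x side, so V = (46.50, 0.000). WB is vertical with |WB| = 42.9 and B on the +y side, so B = (0.000, 42.90). The virtual corner opposite W is at (46.50, 42.90). Tangency of A1 to VK means the radius MK is perpendicular to VK and the tangent condition forces MQ to be normal to QB, with radius 8.1, so the center M sits 8.1 in from both sides at M = (38.40, 34.80). That places the tangent points at K = (46.50, 34.80) on VK and Q = (38.40, 42.90) on QB. Then |WQ| = |Q − W| = 57.58.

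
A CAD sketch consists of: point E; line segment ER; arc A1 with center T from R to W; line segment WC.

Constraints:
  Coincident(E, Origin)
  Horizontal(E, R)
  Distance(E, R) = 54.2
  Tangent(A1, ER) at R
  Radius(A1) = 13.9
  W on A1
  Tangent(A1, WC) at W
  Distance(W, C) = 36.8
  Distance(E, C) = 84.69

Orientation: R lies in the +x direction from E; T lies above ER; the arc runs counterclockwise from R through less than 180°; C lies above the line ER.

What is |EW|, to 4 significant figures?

69.53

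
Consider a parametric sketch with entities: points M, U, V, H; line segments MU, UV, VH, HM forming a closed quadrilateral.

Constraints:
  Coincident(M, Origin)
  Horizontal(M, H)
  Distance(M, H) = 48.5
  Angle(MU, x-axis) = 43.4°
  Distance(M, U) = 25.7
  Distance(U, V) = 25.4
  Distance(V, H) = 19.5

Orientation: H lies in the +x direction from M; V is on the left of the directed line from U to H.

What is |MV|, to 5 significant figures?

47.955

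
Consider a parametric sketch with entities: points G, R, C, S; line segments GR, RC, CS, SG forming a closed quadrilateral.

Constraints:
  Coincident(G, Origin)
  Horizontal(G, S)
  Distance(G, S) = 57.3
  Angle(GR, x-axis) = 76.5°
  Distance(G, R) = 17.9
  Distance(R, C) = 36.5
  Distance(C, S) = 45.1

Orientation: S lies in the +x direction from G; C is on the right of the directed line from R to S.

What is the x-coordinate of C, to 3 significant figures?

15.6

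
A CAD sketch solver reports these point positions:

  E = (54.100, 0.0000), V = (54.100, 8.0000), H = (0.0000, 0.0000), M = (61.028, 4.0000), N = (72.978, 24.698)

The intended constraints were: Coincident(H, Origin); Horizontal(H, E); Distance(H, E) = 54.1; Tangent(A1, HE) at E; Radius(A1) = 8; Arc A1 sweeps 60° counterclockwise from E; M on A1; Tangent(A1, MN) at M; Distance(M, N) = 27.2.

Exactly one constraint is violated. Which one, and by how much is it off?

Distance(M, N) = 27.2 — off by 3.30.

H = (0.00, 0.00) ✓; H.y = 0.00, E.y = 0.00 ✓; |HE| = 54.10 ✓; ∠(VE, EH) = 90.00° ✓; |VE| = 8.000 ✓; bearing(V→M) − bearing(V→E) = 60.00° ✓; |VM| = 8.000 ✓; ∠(VM, MN) = 90.00° ✓; |MN| = 23.90 ✗.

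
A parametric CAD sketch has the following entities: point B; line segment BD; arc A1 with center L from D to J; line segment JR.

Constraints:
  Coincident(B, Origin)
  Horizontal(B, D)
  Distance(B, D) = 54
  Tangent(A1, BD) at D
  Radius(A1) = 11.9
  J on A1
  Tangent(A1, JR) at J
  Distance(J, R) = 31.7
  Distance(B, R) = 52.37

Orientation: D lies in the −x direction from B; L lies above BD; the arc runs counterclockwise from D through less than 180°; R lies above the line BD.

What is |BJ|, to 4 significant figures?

43.41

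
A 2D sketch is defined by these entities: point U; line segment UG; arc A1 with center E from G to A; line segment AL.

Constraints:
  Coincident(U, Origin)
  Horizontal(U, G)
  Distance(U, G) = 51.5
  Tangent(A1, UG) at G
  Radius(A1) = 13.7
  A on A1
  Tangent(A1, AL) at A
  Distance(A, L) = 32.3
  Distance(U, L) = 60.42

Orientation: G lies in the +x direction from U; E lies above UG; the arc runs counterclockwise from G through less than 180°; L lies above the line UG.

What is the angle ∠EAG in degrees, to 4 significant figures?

22.83°

U is at the origin; U and G share the same y with |UG| = 51.5 and G on the +x side, so G = (51.50, 0.000). The tangent condition forces EG to be normal to UG, so E = G + (0, 13.7) = (51.50, 13.70). Since EA ⟂ AL (tangency), |EL| = √(13.7² + 32.3²) = 35.09 regardless of where A sits on A1. So L lies on both circle(U, 60.42) and circle(E, 35.09); the above-UG intersection is L = (38.73, 46.38). A is the foot of the tangent from L: A = (61.30, 23.27).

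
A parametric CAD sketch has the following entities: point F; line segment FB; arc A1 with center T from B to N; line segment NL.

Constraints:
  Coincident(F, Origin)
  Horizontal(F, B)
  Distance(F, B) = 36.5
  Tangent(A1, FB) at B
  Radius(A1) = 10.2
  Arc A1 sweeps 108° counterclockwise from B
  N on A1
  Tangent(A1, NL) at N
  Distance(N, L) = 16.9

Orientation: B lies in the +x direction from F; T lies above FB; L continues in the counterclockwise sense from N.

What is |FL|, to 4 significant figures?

50.45

F is at the origin; FB is horizontal with |FB| = 36.5 and B on the +x side, so B = (36.50, 0.000). A1 meets FB tangentially, so TB is at right angles to FB, so T = B + (0, 10.2) = (36.50, 10.20). On A1, B sits at bearing -90° from T; a 108° counterclockwise sweep puts N at bearing 18°, so N = T + 10.2·(cos 18°, sin 18°) = (46.20, 13.35). A1 meets NL tangentially, so TN is at right angles to NL, so NL runs along (−sin 18°, cos 18°); with |NL| = 16.9, L = (40.98, 29.42). Then |FL| = |L − F| = 50.45.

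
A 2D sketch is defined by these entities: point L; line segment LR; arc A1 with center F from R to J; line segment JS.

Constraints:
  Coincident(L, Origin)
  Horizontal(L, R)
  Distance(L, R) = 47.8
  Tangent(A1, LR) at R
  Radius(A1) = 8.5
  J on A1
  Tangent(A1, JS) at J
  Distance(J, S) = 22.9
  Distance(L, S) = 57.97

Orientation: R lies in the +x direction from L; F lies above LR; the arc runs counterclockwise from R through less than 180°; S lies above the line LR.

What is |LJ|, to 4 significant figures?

56.93

Checks: |FJ| = 8.500 ✓; ∠(FJ, JS) = 90.00° ✓; |JS| = 22.90 ✓; |LS| = 57.97 ✓.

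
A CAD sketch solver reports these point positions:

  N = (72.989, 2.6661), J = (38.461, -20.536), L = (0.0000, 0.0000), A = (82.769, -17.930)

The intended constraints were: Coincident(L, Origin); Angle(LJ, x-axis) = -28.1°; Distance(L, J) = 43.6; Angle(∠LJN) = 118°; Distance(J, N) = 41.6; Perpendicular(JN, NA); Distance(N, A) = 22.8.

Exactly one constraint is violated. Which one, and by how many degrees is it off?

Perpendicular(JN, NA) — off by 8.50°.

L = (0.00, 0.00) ✓; LJ at -28.10° ✓; |LJ| = 43.60 ✓; ∠LJN = 118.0° ✓; |JN| = 41.60 ✓; ∠(JN, NA) = 98.50° ✗; |NA| = 22.80 ✓.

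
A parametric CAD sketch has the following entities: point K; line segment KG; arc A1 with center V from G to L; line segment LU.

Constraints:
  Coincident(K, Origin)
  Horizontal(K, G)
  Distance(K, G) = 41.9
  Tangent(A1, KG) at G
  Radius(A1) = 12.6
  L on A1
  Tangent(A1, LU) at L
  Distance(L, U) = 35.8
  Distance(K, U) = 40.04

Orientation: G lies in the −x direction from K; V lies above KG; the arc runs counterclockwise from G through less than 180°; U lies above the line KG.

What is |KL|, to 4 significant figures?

31.57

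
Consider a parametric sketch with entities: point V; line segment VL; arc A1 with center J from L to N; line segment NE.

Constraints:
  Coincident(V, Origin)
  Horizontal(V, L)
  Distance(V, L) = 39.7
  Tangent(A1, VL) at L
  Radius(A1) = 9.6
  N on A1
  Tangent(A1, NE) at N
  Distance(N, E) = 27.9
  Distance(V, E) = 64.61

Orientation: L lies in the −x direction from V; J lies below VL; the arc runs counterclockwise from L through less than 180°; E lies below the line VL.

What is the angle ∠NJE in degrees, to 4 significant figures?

71.01°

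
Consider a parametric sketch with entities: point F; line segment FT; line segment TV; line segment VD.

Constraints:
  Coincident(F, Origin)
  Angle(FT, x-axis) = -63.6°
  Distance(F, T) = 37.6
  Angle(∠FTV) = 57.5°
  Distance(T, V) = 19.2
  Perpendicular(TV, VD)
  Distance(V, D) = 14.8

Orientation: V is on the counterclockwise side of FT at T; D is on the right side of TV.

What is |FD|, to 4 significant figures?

46.52

∠FTV = 57.5°, so TV runs at -63.6° + (180° − 57.5°) = 58.90° from the x-axis; with |TV| = 19.2, V = T + 19.2·(cos 58.90°, sin 58.90°) = (26.64, -17.24). The perpendicularity gives VD at right angles to TV; with |VD| = 14.8 on the right of TV, D = V + 14.8·(0.8563, -0.5165) = (39.31, -24.88). Then |FD| = |D − F| = 46.52.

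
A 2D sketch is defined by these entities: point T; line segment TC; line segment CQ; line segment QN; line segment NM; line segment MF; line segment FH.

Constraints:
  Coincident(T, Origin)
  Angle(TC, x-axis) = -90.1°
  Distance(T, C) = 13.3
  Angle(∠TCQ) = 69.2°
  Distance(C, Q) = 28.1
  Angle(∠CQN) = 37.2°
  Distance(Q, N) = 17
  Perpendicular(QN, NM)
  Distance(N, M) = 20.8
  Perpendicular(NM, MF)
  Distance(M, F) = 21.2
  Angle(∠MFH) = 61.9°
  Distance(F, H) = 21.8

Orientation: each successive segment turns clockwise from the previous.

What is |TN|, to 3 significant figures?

10.1

T is at the origin; TC runs at -90.1° with length 13.3, so C = (-0.0232, -13.3). ∠TCQ = 69.2° gives CQ at 159° from the x-axis; with |CQ| = 28.1, Q = (-26.3, -3.28). ∠CQN = 37.2° gives QN at 16.3° from the x-axis; with |QN| = 17.0, N = (-9.96, 1.50). Then |TN| = |N − T| = 10.1.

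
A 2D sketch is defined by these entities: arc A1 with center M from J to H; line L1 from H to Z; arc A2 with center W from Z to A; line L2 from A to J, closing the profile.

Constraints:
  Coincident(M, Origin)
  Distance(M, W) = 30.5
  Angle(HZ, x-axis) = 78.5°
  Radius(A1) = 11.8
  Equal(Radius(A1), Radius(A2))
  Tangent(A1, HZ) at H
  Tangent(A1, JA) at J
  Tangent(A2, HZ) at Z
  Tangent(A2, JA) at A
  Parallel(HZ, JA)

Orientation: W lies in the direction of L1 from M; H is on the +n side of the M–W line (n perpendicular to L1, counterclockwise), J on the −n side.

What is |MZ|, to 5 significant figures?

32.703

The slot axis is L1's direction at 78.5°, so u = (cos 78.5°, sin 78.5°) = (0.19937, 0.97992) and n = (−sin 78.5°, cos 78.5°) = (-0.97992, 0.19937). M is at the origin and W lies 30.5 along u from M, so W = 30.5·u = (6.0807, 29.888). Tangency of A1 to both parallel lines with radius 11.8 puts H and J at M ± 11.8·n: H = (-11.563, 2.3525), J = (11.563, -2.3525). Equal radii place Z and A the same way about W: Z = W + 11.8·n = (-5.4824, 32.240), A = W − 11.8·n = (17.644, 27.535). Then |MZ| = |Z − M| = 32.703.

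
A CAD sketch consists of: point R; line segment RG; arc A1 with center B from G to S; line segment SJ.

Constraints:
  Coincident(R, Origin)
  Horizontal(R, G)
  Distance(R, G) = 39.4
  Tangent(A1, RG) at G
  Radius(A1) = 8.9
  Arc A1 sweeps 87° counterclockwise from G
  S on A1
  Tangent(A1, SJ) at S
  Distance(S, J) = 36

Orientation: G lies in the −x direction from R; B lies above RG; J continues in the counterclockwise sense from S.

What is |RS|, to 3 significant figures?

31.7

R is at the origin; R and G share the same y with |RG| = 39.4 and G on the −x side, so G = (-39.4, 0.00). Since A1 is tangent to RG there, BG ⟂ RG, so B = G + (0, 8.9) = (-39.4, 8.90). On A1, G sits at bearing -90° from B; an 87° counterclockwise sweep puts S at bearing -3°, so S = B + 8.9·(cos -3°, sin -3°) = (-30.5, 8.43). Then |RS| = |S − R| = 31.7.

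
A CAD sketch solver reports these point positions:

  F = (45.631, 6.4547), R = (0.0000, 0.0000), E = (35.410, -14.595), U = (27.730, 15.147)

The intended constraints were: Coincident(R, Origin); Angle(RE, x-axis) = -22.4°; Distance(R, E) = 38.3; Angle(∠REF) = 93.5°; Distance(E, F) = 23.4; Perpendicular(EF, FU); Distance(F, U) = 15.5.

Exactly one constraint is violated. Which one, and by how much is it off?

Distance(F, U) = 15.5 — off by 4.40.

R = (0.00, 0.00) ✓; RE at -22.40° ✓; |RE| = 38.30 ✓; ∠REF = 93.50° ✓; |EF| = 23.40 ✓; ∠(EF, FU) = 90.00° ✓; |FU| = 19.90 ✗.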